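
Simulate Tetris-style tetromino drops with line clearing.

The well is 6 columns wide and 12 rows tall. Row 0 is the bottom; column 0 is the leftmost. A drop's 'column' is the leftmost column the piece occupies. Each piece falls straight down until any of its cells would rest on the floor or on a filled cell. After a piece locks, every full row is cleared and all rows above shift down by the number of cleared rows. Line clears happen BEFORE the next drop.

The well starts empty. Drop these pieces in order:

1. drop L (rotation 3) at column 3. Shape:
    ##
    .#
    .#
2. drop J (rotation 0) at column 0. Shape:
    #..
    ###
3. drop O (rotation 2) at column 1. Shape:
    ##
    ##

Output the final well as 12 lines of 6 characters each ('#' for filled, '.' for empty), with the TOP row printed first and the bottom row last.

Drop 1: L rot3 at col 3 lands with bottom-row=0; cleared 0 line(s) (total 0); column heights now [0 0 0 3 3 0], max=3
Drop 2: J rot0 at col 0 lands with bottom-row=0; cleared 0 line(s) (total 0); column heights now [2 1 1 3 3 0], max=3
Drop 3: O rot2 at col 1 lands with bottom-row=1; cleared 0 line(s) (total 0); column heights now [2 3 3 3 3 0], max=3

Answer: ......
......
......
......
......
......
......
......
......
.####.
###.#.
###.#.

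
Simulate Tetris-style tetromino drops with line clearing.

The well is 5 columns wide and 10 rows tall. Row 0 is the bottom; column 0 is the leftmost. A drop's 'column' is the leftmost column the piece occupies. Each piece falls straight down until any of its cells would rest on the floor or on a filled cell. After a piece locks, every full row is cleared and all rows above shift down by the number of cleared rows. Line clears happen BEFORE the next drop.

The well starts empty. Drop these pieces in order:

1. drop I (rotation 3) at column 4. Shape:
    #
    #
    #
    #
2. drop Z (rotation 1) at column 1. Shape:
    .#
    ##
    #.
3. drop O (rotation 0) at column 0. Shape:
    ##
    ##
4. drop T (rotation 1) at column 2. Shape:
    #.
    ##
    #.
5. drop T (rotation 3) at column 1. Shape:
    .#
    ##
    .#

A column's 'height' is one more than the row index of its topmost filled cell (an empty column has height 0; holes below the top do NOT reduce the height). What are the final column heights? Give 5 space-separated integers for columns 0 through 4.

Drop 1: I rot3 at col 4 lands with bottom-row=0; cleared 0 line(s) (total 0); column heights now [0 0 0 0 4], max=4
Drop 2: Z rot1 at col 1 lands with bottom-row=0; cleared 0 line(s) (total 0); column heights now [0 2 3 0 4], max=4
Drop 3: O rot0 at col 0 lands with bottom-row=2; cleared 0 line(s) (total 0); column heights now [4 4 3 0 4], max=4
Drop 4: T rot1 at col 2 lands with bottom-row=3; cleared 0 line(s) (total 0); column heights now [4 4 6 5 4], max=6
Drop 5: T rot3 at col 1 lands with bottom-row=6; cleared 0 line(s) (total 0); column heights now [4 8 9 5 4], max=9

Answer: 4 8 9 5 4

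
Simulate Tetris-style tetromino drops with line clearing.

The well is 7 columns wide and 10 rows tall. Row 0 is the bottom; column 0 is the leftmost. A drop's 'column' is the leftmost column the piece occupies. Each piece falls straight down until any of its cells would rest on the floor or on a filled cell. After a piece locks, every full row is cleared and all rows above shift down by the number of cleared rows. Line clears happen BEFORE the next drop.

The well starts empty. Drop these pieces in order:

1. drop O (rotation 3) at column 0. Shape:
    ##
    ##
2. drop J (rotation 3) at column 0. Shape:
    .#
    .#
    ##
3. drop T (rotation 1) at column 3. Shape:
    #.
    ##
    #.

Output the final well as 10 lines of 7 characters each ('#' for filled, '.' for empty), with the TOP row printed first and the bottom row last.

Answer: .......
.......
.......
.......
.......
.#.....
.#.....
##.#...
##.##..
##.#...

Derivation:
Drop 1: O rot3 at col 0 lands with bottom-row=0; cleared 0 line(s) (total 0); column heights now [2 2 0 0 0 0 0], max=2
Drop 2: J rot3 at col 0 lands with bottom-row=2; cleared 0 line(s) (total 0); column heights now [3 5 0 0 0 0 0], max=5
Drop 3: T rot1 at col 3 lands with bottom-row=0; cleared 0 line(s) (total 0); column heights now [3 5 0 3 2 0 0], max=5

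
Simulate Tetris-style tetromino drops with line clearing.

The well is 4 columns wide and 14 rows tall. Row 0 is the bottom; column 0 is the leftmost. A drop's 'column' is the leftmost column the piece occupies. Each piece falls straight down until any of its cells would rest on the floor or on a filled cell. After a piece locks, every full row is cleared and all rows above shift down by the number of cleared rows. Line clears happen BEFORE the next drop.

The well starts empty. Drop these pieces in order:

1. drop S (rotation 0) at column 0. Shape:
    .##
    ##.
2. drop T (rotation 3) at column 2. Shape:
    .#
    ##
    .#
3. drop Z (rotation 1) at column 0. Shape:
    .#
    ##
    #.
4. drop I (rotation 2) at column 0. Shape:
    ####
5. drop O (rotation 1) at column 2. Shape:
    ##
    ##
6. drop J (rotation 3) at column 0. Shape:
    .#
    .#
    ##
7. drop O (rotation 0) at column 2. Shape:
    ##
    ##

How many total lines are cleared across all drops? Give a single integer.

Answer: 4

Derivation:
Drop 1: S rot0 at col 0 lands with bottom-row=0; cleared 0 line(s) (total 0); column heights now [1 2 2 0], max=2
Drop 2: T rot3 at col 2 lands with bottom-row=1; cleared 0 line(s) (total 0); column heights now [1 2 3 4], max=4
Drop 3: Z rot1 at col 0 lands with bottom-row=1; cleared 2 line(s) (total 2); column heights now [1 2 0 2], max=2
Drop 4: I rot2 at col 0 lands with bottom-row=2; cleared 1 line(s) (total 3); column heights now [1 2 0 2], max=2
Drop 5: O rot1 at col 2 lands with bottom-row=2; cleared 0 line(s) (total 3); column heights now [1 2 4 4], max=4
Drop 6: J rot3 at col 0 lands with bottom-row=2; cleared 1 line(s) (total 4); column heights now [1 4 3 3], max=4
Drop 7: O rot0 at col 2 lands with bottom-row=3; cleared 0 line(s) (total 4); column heights now [1 4 5 5], max=5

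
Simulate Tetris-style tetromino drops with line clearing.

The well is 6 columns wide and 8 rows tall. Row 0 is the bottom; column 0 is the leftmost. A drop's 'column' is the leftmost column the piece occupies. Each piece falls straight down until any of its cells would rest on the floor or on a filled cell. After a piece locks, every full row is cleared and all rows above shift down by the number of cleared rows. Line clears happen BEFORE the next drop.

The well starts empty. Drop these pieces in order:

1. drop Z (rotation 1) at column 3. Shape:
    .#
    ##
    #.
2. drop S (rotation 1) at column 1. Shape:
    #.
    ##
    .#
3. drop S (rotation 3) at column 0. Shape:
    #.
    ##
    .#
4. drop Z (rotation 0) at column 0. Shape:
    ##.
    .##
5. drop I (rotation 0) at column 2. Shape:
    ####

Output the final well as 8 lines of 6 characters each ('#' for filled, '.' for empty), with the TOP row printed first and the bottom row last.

Drop 1: Z rot1 at col 3 lands with bottom-row=0; cleared 0 line(s) (total 0); column heights now [0 0 0 2 3 0], max=3
Drop 2: S rot1 at col 1 lands with bottom-row=0; cleared 0 line(s) (total 0); column heights now [0 3 2 2 3 0], max=3
Drop 3: S rot3 at col 0 lands with bottom-row=3; cleared 0 line(s) (total 0); column heights now [6 5 2 2 3 0], max=6
Drop 4: Z rot0 at col 0 lands with bottom-row=5; cleared 0 line(s) (total 0); column heights now [7 7 6 2 3 0], max=7
Drop 5: I rot0 at col 2 lands with bottom-row=6; cleared 1 line(s) (total 1); column heights now [6 6 6 2 3 0], max=6

Answer: ......
......
###...
##....
.#....
.#..#.
.####.
..##..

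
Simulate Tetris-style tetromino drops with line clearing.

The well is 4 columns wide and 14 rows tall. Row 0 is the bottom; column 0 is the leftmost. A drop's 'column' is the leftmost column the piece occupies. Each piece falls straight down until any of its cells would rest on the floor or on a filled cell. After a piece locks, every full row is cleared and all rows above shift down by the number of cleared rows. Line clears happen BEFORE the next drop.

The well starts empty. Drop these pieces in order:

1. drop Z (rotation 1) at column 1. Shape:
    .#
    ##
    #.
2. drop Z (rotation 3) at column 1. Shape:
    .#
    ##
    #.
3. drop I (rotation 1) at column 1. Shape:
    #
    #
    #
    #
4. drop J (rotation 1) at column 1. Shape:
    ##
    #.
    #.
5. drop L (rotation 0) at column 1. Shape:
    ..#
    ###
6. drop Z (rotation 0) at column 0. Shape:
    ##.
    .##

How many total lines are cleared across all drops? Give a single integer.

Answer: 0

Derivation:
Drop 1: Z rot1 at col 1 lands with bottom-row=0; cleared 0 line(s) (total 0); column heights now [0 2 3 0], max=3
Drop 2: Z rot3 at col 1 lands with bottom-row=2; cleared 0 line(s) (total 0); column heights now [0 4 5 0], max=5
Drop 3: I rot1 at col 1 lands with bottom-row=4; cleared 0 line(s) (total 0); column heights now [0 8 5 0], max=8
Drop 4: J rot1 at col 1 lands with bottom-row=8; cleared 0 line(s) (total 0); column heights now [0 11 11 0], max=11
Drop 5: L rot0 at col 1 lands with bottom-row=11; cleared 0 line(s) (total 0); column heights now [0 12 12 13], max=13
Drop 6: Z rot0 at col 0 lands with bottom-row=12; cleared 0 line(s) (total 0); column heights now [14 14 13 13], max=14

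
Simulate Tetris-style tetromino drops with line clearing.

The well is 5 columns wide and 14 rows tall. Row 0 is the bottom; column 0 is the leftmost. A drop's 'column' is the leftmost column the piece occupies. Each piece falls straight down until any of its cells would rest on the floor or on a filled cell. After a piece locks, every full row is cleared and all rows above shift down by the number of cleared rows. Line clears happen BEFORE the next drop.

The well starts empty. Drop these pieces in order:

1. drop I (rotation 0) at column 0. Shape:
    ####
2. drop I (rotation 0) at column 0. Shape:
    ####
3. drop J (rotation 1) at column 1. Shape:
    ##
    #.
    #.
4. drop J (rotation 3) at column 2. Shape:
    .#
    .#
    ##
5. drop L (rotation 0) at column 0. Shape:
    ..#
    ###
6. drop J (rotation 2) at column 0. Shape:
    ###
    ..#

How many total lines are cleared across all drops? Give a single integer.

Answer: 0

Derivation:
Drop 1: I rot0 at col 0 lands with bottom-row=0; cleared 0 line(s) (total 0); column heights now [1 1 1 1 0], max=1
Drop 2: I rot0 at col 0 lands with bottom-row=1; cleared 0 line(s) (total 0); column heights now [2 2 2 2 0], max=2
Drop 3: J rot1 at col 1 lands with bottom-row=2; cleared 0 line(s) (total 0); column heights now [2 5 5 2 0], max=5
Drop 4: J rot3 at col 2 lands with bottom-row=5; cleared 0 line(s) (total 0); column heights now [2 5 6 8 0], max=8
Drop 5: L rot0 at col 0 lands with bottom-row=6; cleared 0 line(s) (total 0); column heights now [7 7 8 8 0], max=8
Drop 6: J rot2 at col 0 lands with bottom-row=8; cleared 0 line(s) (total 0); column heights now [10 10 10 8 0], max=10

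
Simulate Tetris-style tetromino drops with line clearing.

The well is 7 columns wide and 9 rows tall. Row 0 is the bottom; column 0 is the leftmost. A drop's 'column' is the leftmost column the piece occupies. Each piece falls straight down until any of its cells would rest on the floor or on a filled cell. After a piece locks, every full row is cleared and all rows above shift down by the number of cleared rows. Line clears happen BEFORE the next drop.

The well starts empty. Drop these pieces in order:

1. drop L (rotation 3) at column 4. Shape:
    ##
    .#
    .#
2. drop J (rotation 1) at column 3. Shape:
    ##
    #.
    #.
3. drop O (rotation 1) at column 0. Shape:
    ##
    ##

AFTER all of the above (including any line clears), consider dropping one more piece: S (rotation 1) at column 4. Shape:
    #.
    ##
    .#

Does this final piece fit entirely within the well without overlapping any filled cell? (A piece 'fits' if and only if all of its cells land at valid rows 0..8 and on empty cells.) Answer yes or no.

Answer: yes

Derivation:
Drop 1: L rot3 at col 4 lands with bottom-row=0; cleared 0 line(s) (total 0); column heights now [0 0 0 0 3 3 0], max=3
Drop 2: J rot1 at col 3 lands with bottom-row=1; cleared 0 line(s) (total 0); column heights now [0 0 0 4 4 3 0], max=4
Drop 3: O rot1 at col 0 lands with bottom-row=0; cleared 0 line(s) (total 0); column heights now [2 2 0 4 4 3 0], max=4
Test piece S rot1 at col 4 (width 2): heights before test = [2 2 0 4 4 3 0]; fits = True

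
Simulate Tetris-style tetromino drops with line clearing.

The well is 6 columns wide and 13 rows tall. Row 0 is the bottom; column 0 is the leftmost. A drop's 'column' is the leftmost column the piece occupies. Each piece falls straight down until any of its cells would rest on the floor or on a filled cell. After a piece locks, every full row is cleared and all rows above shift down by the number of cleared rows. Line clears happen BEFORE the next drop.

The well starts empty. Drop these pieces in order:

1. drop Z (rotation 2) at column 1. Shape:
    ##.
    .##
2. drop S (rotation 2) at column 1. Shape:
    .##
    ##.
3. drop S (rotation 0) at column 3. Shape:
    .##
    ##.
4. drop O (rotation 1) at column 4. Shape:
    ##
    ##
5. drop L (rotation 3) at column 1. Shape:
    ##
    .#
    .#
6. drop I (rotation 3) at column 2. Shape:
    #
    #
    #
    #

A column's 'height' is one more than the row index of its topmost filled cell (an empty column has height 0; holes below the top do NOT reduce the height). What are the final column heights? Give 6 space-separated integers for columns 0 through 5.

Drop 1: Z rot2 at col 1 lands with bottom-row=0; cleared 0 line(s) (total 0); column heights now [0 2 2 1 0 0], max=2
Drop 2: S rot2 at col 1 lands with bottom-row=2; cleared 0 line(s) (total 0); column heights now [0 3 4 4 0 0], max=4
Drop 3: S rot0 at col 3 lands with bottom-row=4; cleared 0 line(s) (total 0); column heights now [0 3 4 5 6 6], max=6
Drop 4: O rot1 at col 4 lands with bottom-row=6; cleared 0 line(s) (total 0); column heights now [0 3 4 5 8 8], max=8
Drop 5: L rot3 at col 1 lands with bottom-row=4; cleared 0 line(s) (total 0); column heights now [0 7 7 5 8 8], max=8
Drop 6: I rot3 at col 2 lands with bottom-row=7; cleared 0 line(s) (total 0); column heights now [0 7 11 5 8 8], max=11

Answer: 0 7 11 5 8 8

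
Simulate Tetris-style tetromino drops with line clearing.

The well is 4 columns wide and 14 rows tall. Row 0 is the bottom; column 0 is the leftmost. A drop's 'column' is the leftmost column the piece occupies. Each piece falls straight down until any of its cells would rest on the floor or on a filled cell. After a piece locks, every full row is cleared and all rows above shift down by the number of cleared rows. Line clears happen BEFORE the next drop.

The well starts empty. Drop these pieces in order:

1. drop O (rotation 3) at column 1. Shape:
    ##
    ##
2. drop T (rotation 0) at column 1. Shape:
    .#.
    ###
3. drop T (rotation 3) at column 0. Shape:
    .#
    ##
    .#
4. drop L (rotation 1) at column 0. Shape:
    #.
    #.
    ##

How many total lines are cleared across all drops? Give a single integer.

Answer: 0

Derivation:
Drop 1: O rot3 at col 1 lands with bottom-row=0; cleared 0 line(s) (total 0); column heights now [0 2 2 0], max=2
Drop 2: T rot0 at col 1 lands with bottom-row=2; cleared 0 line(s) (total 0); column heights now [0 3 4 3], max=4
Drop 3: T rot3 at col 0 lands with bottom-row=3; cleared 0 line(s) (total 0); column heights now [5 6 4 3], max=6
Drop 4: L rot1 at col 0 lands with bottom-row=6; cleared 0 line(s) (total 0); column heights now [9 7 4 3], max=9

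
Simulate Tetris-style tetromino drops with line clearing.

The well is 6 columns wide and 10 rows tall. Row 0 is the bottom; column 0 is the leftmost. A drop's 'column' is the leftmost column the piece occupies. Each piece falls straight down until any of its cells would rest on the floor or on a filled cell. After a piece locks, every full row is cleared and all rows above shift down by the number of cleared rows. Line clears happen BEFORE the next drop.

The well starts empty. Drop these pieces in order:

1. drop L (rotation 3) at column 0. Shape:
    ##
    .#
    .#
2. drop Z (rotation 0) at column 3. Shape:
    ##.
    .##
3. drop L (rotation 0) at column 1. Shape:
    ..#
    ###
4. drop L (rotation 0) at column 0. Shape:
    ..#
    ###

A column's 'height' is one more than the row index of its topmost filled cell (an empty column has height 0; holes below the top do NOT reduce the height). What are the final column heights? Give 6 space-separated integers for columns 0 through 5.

Answer: 5 5 6 5 2 1

Derivation:
Drop 1: L rot3 at col 0 lands with bottom-row=0; cleared 0 line(s) (total 0); column heights now [3 3 0 0 0 0], max=3
Drop 2: Z rot0 at col 3 lands with bottom-row=0; cleared 0 line(s) (total 0); column heights now [3 3 0 2 2 1], max=3
Drop 3: L rot0 at col 1 lands with bottom-row=3; cleared 0 line(s) (total 0); column heights now [3 4 4 5 2 1], max=5
Drop 4: L rot0 at col 0 lands with bottom-row=4; cleared 0 line(s) (total 0); column heights now [5 5 6 5 2 1], max=6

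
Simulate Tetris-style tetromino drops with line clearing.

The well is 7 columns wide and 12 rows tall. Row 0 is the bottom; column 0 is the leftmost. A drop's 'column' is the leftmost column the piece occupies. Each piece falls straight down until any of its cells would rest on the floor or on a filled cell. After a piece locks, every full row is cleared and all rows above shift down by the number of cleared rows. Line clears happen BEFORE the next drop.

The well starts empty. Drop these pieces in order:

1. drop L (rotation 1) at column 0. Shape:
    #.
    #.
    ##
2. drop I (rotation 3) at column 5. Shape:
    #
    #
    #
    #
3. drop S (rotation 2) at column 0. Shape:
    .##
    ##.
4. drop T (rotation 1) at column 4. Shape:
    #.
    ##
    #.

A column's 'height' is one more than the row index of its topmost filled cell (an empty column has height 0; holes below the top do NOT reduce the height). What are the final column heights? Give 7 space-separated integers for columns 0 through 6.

Answer: 4 5 5 0 6 5 0

Derivation:
Drop 1: L rot1 at col 0 lands with bottom-row=0; cleared 0 line(s) (total 0); column heights now [3 1 0 0 0 0 0], max=3
Drop 2: I rot3 at col 5 lands with bottom-row=0; cleared 0 line(s) (total 0); column heights now [3 1 0 0 0 4 0], max=4
Drop 3: S rot2 at col 0 lands with bottom-row=3; cleared 0 line(s) (total 0); column heights now [4 5 5 0 0 4 0], max=5
Drop 4: T rot1 at col 4 lands with bottom-row=3; cleared 0 line(s) (total 0); column heights now [4 5 5 0 6 5 0], max=6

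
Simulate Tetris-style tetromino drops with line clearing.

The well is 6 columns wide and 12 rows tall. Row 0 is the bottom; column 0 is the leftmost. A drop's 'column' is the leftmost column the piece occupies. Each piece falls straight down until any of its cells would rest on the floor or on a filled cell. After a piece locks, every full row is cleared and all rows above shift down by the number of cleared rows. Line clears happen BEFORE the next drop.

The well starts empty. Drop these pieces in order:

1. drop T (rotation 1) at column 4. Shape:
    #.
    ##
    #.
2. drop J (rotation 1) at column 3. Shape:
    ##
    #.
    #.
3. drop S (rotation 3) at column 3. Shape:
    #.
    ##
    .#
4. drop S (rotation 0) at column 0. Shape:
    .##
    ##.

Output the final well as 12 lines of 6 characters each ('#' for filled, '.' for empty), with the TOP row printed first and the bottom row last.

Answer: ......
......
......
......
......
...#..
...##.
....#.
...##.
...##.
.#####
##..#.

Derivation:
Drop 1: T rot1 at col 4 lands with bottom-row=0; cleared 0 line(s) (total 0); column heights now [0 0 0 0 3 2], max=3
Drop 2: J rot1 at col 3 lands with bottom-row=1; cleared 0 line(s) (total 0); column heights now [0 0 0 4 4 2], max=4
Drop 3: S rot3 at col 3 lands with bottom-row=4; cleared 0 line(s) (total 0); column heights now [0 0 0 7 6 2], max=7
Drop 4: S rot0 at col 0 lands with bottom-row=0; cleared 0 line(s) (total 0); column heights now [1 2 2 7 6 2], max=7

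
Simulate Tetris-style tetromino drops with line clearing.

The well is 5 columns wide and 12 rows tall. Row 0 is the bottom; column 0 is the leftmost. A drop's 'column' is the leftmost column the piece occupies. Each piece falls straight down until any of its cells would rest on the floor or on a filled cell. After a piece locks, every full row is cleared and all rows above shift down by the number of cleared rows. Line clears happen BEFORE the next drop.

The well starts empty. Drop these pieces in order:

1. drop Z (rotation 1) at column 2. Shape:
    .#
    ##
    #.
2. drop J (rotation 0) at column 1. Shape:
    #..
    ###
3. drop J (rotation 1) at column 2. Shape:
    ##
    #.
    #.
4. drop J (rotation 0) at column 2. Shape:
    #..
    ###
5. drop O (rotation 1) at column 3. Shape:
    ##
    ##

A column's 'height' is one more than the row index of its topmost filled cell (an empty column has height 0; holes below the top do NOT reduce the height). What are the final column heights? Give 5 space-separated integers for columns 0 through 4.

Drop 1: Z rot1 at col 2 lands with bottom-row=0; cleared 0 line(s) (total 0); column heights now [0 0 2 3 0], max=3
Drop 2: J rot0 at col 1 lands with bottom-row=3; cleared 0 line(s) (total 0); column heights now [0 5 4 4 0], max=5
Drop 3: J rot1 at col 2 lands with bottom-row=4; cleared 0 line(s) (total 0); column heights now [0 5 7 7 0], max=7
Drop 4: J rot0 at col 2 lands with bottom-row=7; cleared 0 line(s) (total 0); column heights now [0 5 9 8 8], max=9
Drop 5: O rot1 at col 3 lands with bottom-row=8; cleared 0 line(s) (total 0); column heights now [0 5 9 10 10], max=10

Answer: 0 5 9 10 10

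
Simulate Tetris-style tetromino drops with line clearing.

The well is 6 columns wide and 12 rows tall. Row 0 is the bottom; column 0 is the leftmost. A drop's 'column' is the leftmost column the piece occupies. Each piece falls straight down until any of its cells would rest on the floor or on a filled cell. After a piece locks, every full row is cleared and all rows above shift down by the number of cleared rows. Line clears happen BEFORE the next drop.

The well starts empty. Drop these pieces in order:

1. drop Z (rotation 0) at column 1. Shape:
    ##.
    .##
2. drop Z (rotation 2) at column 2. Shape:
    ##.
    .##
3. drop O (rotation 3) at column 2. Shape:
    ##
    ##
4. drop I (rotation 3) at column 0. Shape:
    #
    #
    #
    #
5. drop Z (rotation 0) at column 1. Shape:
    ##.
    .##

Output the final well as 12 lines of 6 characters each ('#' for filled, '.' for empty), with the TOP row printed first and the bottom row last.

Answer: ......
......
......
......
......
.##...
..##..
..##..
#.##..
#.##..
#####.
#.##..

Derivation:
Drop 1: Z rot0 at col 1 lands with bottom-row=0; cleared 0 line(s) (total 0); column heights now [0 2 2 1 0 0], max=2
Drop 2: Z rot2 at col 2 lands with bottom-row=1; cleared 0 line(s) (total 0); column heights now [0 2 3 3 2 0], max=3
Drop 3: O rot3 at col 2 lands with bottom-row=3; cleared 0 line(s) (total 0); column heights now [0 2 5 5 2 0], max=5
Drop 4: I rot3 at col 0 lands with bottom-row=0; cleared 0 line(s) (total 0); column heights now [4 2 5 5 2 0], max=5
Drop 5: Z rot0 at col 1 lands with bottom-row=5; cleared 0 line(s) (total 0); column heights now [4 7 7 6 2 0], max=7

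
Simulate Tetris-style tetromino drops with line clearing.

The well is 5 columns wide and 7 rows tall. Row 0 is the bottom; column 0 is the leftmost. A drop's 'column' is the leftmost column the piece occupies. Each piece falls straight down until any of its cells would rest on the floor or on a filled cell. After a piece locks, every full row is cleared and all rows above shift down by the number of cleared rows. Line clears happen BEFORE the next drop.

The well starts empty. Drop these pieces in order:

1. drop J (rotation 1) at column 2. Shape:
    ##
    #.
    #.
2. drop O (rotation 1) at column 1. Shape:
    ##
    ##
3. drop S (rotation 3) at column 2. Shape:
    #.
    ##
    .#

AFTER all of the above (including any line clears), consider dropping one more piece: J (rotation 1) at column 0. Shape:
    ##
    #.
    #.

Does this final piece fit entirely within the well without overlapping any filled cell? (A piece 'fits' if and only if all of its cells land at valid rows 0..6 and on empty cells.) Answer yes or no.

Drop 1: J rot1 at col 2 lands with bottom-row=0; cleared 0 line(s) (total 0); column heights now [0 0 3 3 0], max=3
Drop 2: O rot1 at col 1 lands with bottom-row=3; cleared 0 line(s) (total 0); column heights now [0 5 5 3 0], max=5
Drop 3: S rot3 at col 2 lands with bottom-row=4; cleared 0 line(s) (total 0); column heights now [0 5 7 6 0], max=7
Test piece J rot1 at col 0 (width 2): heights before test = [0 5 7 6 0]; fits = True

Answer: yes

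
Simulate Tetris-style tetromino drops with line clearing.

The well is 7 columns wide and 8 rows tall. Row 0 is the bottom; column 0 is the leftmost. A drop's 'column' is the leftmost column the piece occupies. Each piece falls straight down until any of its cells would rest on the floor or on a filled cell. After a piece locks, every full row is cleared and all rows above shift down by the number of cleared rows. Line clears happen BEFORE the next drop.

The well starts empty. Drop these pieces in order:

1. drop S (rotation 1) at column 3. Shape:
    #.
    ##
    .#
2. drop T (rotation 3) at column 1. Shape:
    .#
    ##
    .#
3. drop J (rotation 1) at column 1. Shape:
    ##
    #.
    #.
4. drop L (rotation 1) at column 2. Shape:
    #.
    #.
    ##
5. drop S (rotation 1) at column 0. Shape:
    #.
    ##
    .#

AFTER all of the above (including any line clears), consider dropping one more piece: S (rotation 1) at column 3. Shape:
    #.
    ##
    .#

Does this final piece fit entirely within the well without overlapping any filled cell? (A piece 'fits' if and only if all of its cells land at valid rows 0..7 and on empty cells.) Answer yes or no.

Answer: yes

Derivation:
Drop 1: S rot1 at col 3 lands with bottom-row=0; cleared 0 line(s) (total 0); column heights now [0 0 0 3 2 0 0], max=3
Drop 2: T rot3 at col 1 lands with bottom-row=0; cleared 0 line(s) (total 0); column heights now [0 2 3 3 2 0 0], max=3
Drop 3: J rot1 at col 1 lands with bottom-row=2; cleared 0 line(s) (total 0); column heights now [0 5 5 3 2 0 0], max=5
Drop 4: L rot1 at col 2 lands with bottom-row=5; cleared 0 line(s) (total 0); column heights now [0 5 8 6 2 0 0], max=8
Drop 5: S rot1 at col 0 lands with bottom-row=5; cleared 0 line(s) (total 0); column heights now [8 7 8 6 2 0 0], max=8
Test piece S rot1 at col 3 (width 2): heights before test = [8 7 8 6 2 0 0]; fits = True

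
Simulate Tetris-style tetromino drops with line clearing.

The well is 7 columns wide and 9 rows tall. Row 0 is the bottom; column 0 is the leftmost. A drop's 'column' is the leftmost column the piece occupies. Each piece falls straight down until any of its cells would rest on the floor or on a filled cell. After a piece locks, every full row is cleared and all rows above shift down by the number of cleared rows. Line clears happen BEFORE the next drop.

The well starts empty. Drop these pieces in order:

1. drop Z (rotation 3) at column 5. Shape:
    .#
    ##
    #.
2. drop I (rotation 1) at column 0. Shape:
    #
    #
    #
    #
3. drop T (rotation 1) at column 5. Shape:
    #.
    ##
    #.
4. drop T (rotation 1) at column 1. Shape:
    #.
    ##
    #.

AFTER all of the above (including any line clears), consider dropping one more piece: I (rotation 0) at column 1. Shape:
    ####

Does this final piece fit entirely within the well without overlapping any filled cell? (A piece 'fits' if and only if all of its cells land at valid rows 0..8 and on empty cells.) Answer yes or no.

Drop 1: Z rot3 at col 5 lands with bottom-row=0; cleared 0 line(s) (total 0); column heights now [0 0 0 0 0 2 3], max=3
Drop 2: I rot1 at col 0 lands with bottom-row=0; cleared 0 line(s) (total 0); column heights now [4 0 0 0 0 2 3], max=4
Drop 3: T rot1 at col 5 lands with bottom-row=2; cleared 0 line(s) (total 0); column heights now [4 0 0 0 0 5 4], max=5
Drop 4: T rot1 at col 1 lands with bottom-row=0; cleared 0 line(s) (total 0); column heights now [4 3 2 0 0 5 4], max=5
Test piece I rot0 at col 1 (width 4): heights before test = [4 3 2 0 0 5 4]; fits = True

Answer: yes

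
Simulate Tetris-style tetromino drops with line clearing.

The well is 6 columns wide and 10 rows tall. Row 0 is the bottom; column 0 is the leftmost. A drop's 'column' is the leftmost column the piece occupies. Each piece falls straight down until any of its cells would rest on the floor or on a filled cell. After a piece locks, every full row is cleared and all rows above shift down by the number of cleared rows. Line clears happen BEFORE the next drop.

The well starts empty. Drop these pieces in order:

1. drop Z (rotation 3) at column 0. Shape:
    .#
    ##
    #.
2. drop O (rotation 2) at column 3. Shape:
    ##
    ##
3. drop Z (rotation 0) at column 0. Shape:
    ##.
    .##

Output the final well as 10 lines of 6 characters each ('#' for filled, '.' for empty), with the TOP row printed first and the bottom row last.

Drop 1: Z rot3 at col 0 lands with bottom-row=0; cleared 0 line(s) (total 0); column heights now [2 3 0 0 0 0], max=3
Drop 2: O rot2 at col 3 lands with bottom-row=0; cleared 0 line(s) (total 0); column heights now [2 3 0 2 2 0], max=3
Drop 3: Z rot0 at col 0 lands with bottom-row=3; cleared 0 line(s) (total 0); column heights now [5 5 4 2 2 0], max=5

Answer: ......
......
......
......
......
##....
.##...
.#....
##.##.
#..##.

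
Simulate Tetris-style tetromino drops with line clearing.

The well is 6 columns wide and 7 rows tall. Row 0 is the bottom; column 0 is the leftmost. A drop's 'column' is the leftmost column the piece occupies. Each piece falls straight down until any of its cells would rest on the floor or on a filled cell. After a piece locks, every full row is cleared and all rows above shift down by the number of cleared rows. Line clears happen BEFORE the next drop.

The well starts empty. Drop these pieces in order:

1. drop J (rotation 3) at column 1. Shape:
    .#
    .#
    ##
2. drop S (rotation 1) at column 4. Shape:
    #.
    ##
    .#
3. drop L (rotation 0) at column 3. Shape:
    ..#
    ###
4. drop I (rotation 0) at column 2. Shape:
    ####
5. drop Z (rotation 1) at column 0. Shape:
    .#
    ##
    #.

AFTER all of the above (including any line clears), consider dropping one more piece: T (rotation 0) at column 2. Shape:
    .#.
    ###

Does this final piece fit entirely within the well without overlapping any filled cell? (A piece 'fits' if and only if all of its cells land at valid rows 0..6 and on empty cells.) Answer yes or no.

Drop 1: J rot3 at col 1 lands with bottom-row=0; cleared 0 line(s) (total 0); column heights now [0 1 3 0 0 0], max=3
Drop 2: S rot1 at col 4 lands with bottom-row=0; cleared 0 line(s) (total 0); column heights now [0 1 3 0 3 2], max=3
Drop 3: L rot0 at col 3 lands with bottom-row=3; cleared 0 line(s) (total 0); column heights now [0 1 3 4 4 5], max=5
Drop 4: I rot0 at col 2 lands with bottom-row=5; cleared 0 line(s) (total 0); column heights now [0 1 6 6 6 6], max=6
Drop 5: Z rot1 at col 0 lands with bottom-row=0; cleared 0 line(s) (total 0); column heights now [2 3 6 6 6 6], max=6
Test piece T rot0 at col 2 (width 3): heights before test = [2 3 6 6 6 6]; fits = False

Answer: no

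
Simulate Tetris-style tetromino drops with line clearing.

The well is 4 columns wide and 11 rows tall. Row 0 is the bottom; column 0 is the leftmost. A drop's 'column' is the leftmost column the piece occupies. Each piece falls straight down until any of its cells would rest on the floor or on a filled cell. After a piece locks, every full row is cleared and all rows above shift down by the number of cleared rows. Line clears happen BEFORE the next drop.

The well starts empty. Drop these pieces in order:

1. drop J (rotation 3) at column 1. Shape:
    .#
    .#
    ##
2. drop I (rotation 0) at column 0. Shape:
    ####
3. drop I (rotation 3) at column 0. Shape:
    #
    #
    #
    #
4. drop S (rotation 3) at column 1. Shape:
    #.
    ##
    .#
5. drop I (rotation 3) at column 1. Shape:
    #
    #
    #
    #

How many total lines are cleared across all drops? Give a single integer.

Drop 1: J rot3 at col 1 lands with bottom-row=0; cleared 0 line(s) (total 0); column heights now [0 1 3 0], max=3
Drop 2: I rot0 at col 0 lands with bottom-row=3; cleared 1 line(s) (total 1); column heights now [0 1 3 0], max=3
Drop 3: I rot3 at col 0 lands with bottom-row=0; cleared 0 line(s) (total 1); column heights now [4 1 3 0], max=4
Drop 4: S rot3 at col 1 lands with bottom-row=3; cleared 0 line(s) (total 1); column heights now [4 6 5 0], max=6
Drop 5: I rot3 at col 1 lands with bottom-row=6; cleared 0 line(s) (total 1); column heights now [4 10 5 0], max=10

Answer: 1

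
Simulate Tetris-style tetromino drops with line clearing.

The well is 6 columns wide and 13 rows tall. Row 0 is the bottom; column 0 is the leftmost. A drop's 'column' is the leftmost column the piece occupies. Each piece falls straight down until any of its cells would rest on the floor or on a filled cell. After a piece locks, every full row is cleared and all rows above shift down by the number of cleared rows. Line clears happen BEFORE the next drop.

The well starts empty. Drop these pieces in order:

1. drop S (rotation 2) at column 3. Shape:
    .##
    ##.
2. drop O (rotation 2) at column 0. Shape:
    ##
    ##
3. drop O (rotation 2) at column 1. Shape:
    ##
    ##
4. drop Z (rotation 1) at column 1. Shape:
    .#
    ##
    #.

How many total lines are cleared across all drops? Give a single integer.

Drop 1: S rot2 at col 3 lands with bottom-row=0; cleared 0 line(s) (total 0); column heights now [0 0 0 1 2 2], max=2
Drop 2: O rot2 at col 0 lands with bottom-row=0; cleared 0 line(s) (total 0); column heights now [2 2 0 1 2 2], max=2
Drop 3: O rot2 at col 1 lands with bottom-row=2; cleared 0 line(s) (total 0); column heights now [2 4 4 1 2 2], max=4
Drop 4: Z rot1 at col 1 lands with bottom-row=4; cleared 0 line(s) (total 0); column heights now [2 6 7 1 2 2], max=7

Answer: 0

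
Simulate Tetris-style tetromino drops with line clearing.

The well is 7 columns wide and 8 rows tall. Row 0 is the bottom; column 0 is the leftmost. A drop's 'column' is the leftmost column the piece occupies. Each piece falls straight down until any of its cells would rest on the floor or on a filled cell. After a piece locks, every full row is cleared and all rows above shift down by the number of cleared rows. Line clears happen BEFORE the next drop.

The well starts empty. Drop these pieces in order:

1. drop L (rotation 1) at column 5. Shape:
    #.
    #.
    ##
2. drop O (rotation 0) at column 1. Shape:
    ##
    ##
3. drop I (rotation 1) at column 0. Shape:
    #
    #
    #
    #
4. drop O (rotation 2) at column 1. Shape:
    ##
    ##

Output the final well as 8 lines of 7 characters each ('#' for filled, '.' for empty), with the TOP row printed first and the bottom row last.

Answer: .......
.......
.......
.......
###....
###..#.
###..#.
###..##

Derivation:
Drop 1: L rot1 at col 5 lands with bottom-row=0; cleared 0 line(s) (total 0); column heights now [0 0 0 0 0 3 1], max=3
Drop 2: O rot0 at col 1 lands with bottom-row=0; cleared 0 line(s) (total 0); column heights now [0 2 2 0 0 3 1], max=3
Drop 3: I rot1 at col 0 lands with bottom-row=0; cleared 0 line(s) (total 0); column heights now [4 2 2 0 0 3 1], max=4
Drop 4: O rot2 at col 1 lands with bottom-row=2; cleared 0 line(s) (total 0); column heights now [4 4 4 0 0 3 1], max=4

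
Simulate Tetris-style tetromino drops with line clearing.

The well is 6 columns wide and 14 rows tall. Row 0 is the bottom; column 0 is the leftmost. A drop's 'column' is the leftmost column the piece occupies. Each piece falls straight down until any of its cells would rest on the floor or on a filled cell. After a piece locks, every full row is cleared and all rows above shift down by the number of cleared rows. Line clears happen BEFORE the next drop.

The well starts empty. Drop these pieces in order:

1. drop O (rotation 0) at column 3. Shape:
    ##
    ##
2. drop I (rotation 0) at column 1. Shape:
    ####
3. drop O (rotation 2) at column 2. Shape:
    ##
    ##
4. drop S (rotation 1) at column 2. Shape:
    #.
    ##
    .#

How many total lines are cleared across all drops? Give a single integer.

Drop 1: O rot0 at col 3 lands with bottom-row=0; cleared 0 line(s) (total 0); column heights now [0 0 0 2 2 0], max=2
Drop 2: I rot0 at col 1 lands with bottom-row=2; cleared 0 line(s) (total 0); column heights now [0 3 3 3 3 0], max=3
Drop 3: O rot2 at col 2 lands with bottom-row=3; cleared 0 line(s) (total 0); column heights now [0 3 5 5 3 0], max=5
Drop 4: S rot1 at col 2 lands with bottom-row=5; cleared 0 line(s) (total 0); column heights now [0 3 8 7 3 0], max=8

Answer: 0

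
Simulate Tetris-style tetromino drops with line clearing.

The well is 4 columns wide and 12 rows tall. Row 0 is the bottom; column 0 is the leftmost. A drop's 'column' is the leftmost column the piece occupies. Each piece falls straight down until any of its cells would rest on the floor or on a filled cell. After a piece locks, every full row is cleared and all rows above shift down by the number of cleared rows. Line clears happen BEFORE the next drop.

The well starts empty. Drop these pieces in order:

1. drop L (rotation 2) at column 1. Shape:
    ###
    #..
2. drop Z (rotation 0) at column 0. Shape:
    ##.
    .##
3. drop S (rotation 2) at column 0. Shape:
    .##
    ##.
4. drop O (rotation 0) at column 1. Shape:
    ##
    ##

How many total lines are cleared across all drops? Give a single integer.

Drop 1: L rot2 at col 1 lands with bottom-row=0; cleared 0 line(s) (total 0); column heights now [0 2 2 2], max=2
Drop 2: Z rot0 at col 0 lands with bottom-row=2; cleared 0 line(s) (total 0); column heights now [4 4 3 2], max=4
Drop 3: S rot2 at col 0 lands with bottom-row=4; cleared 0 line(s) (total 0); column heights now [5 6 6 2], max=6
Drop 4: O rot0 at col 1 lands with bottom-row=6; cleared 0 line(s) (total 0); column heights now [5 8 8 2], max=8

Answer: 0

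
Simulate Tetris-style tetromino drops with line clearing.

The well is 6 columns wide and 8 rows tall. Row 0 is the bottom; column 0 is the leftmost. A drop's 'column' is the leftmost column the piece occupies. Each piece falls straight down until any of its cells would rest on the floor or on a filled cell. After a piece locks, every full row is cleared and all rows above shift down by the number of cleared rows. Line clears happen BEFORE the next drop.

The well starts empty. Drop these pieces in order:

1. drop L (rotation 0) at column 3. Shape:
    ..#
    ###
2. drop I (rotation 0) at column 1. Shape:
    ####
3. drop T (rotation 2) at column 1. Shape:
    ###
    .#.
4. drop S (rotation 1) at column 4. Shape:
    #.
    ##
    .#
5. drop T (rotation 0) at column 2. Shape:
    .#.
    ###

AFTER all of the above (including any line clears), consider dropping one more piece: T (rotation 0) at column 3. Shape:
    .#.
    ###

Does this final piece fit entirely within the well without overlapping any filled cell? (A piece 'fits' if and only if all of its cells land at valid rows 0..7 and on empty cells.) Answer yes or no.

Drop 1: L rot0 at col 3 lands with bottom-row=0; cleared 0 line(s) (total 0); column heights now [0 0 0 1 1 2], max=2
Drop 2: I rot0 at col 1 lands with bottom-row=1; cleared 0 line(s) (total 0); column heights now [0 2 2 2 2 2], max=2
Drop 3: T rot2 at col 1 lands with bottom-row=2; cleared 0 line(s) (total 0); column heights now [0 4 4 4 2 2], max=4
Drop 4: S rot1 at col 4 lands with bottom-row=2; cleared 0 line(s) (total 0); column heights now [0 4 4 4 5 4], max=5
Drop 5: T rot0 at col 2 lands with bottom-row=5; cleared 0 line(s) (total 0); column heights now [0 4 6 7 6 4], max=7
Test piece T rot0 at col 3 (width 3): heights before test = [0 4 6 7 6 4]; fits = False

Answer: no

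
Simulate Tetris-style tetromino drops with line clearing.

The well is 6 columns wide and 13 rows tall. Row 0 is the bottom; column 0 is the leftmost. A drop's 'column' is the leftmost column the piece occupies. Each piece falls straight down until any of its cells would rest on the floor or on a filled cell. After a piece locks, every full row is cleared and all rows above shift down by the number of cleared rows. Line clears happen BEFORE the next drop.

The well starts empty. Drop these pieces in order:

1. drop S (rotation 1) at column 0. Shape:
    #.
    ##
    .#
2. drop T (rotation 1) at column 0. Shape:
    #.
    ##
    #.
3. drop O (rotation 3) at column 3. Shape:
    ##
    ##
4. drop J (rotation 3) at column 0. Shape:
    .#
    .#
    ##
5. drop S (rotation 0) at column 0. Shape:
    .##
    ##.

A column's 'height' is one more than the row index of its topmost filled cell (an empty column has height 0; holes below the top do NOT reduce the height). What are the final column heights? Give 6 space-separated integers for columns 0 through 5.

Drop 1: S rot1 at col 0 lands with bottom-row=0; cleared 0 line(s) (total 0); column heights now [3 2 0 0 0 0], max=3
Drop 2: T rot1 at col 0 lands with bottom-row=3; cleared 0 line(s) (total 0); column heights now [6 5 0 0 0 0], max=6
Drop 3: O rot3 at col 3 lands with bottom-row=0; cleared 0 line(s) (total 0); column heights now [6 5 0 2 2 0], max=6
Drop 4: J rot3 at col 0 lands with bottom-row=6; cleared 0 line(s) (total 0); column heights now [7 9 0 2 2 0], max=9
Drop 5: S rot0 at col 0 lands with bottom-row=9; cleared 0 line(s) (total 0); column heights now [10 11 11 2 2 0], max=11

Answer: 10 11 11 2 2 0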